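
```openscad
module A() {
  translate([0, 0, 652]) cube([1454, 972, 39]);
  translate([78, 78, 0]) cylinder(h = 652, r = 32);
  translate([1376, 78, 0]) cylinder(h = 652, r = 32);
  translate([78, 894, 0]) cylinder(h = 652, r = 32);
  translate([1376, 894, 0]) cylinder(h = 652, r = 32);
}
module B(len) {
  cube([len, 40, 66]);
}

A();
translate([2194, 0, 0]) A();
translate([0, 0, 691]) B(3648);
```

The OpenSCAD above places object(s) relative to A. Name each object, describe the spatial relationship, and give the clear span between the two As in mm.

Second table starts at x = 2194; first ends at x = 1454; clear span = 2194 − 1454 = 740 mm.

A is a table. B is a beam. A beam spans the tops of two tables. The clear span between the two tables is 740 mm.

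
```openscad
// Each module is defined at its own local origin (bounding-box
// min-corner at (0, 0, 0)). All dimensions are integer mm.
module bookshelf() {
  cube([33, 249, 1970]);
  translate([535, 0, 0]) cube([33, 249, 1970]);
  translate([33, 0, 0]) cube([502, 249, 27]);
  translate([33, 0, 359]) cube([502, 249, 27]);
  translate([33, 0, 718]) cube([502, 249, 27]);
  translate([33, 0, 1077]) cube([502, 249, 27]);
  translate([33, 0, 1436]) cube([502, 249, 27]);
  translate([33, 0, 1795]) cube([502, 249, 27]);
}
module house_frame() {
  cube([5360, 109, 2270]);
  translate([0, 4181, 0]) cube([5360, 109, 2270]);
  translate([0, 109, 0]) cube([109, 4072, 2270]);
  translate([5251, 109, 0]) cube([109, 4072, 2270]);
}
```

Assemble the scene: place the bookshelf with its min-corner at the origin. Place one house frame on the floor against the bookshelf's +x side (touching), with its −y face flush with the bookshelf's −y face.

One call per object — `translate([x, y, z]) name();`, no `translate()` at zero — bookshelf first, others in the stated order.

bookshelf();
translate([568, 0, 0]) house_frame();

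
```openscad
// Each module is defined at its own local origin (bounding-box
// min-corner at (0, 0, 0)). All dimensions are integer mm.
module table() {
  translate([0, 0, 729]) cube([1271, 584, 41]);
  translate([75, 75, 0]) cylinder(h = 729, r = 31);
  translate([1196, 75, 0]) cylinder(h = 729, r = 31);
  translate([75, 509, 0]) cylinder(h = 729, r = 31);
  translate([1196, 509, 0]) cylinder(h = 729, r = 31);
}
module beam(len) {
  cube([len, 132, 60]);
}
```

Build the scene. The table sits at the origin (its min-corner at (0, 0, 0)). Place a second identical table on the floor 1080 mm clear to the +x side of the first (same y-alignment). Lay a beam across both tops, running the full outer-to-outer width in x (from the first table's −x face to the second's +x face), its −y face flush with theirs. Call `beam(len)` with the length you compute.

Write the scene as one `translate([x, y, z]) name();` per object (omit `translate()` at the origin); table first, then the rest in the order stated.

table();
translate([2351, 0, 0]) table();
translate([0, 0, 770]) beam(3622);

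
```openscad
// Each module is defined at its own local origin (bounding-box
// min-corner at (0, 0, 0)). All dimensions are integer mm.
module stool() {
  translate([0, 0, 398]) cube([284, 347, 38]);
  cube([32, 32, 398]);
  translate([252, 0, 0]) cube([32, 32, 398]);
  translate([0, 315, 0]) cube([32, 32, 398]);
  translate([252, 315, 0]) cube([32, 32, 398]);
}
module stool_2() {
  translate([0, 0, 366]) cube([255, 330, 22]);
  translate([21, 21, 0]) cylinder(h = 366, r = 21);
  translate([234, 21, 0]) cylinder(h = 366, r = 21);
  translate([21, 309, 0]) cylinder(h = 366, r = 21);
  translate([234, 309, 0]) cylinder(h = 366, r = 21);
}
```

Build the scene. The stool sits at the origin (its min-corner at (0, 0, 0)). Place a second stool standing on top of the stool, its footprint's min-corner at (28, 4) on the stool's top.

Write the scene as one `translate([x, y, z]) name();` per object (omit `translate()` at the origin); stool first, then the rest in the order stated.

stool();
translate([28, 4, 436]) stool_2();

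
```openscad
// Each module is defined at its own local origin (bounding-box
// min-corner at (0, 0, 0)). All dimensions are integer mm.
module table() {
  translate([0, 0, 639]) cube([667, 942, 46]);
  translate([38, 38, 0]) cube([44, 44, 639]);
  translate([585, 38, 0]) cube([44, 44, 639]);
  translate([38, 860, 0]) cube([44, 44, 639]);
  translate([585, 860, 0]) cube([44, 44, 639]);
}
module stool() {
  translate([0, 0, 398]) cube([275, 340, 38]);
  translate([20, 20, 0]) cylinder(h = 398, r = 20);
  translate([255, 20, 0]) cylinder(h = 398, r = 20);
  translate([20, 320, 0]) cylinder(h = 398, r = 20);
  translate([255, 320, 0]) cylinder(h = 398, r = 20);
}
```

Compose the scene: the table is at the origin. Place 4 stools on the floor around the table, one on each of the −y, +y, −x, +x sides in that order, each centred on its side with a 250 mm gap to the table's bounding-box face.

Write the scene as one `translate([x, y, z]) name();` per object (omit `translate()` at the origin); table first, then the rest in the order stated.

table();
translate([196, -590, 0]) stool();
translate([196, 1192, 0]) stool();
translate([-525, 301, 0]) stool();
translate([917, 301, 0]) stool();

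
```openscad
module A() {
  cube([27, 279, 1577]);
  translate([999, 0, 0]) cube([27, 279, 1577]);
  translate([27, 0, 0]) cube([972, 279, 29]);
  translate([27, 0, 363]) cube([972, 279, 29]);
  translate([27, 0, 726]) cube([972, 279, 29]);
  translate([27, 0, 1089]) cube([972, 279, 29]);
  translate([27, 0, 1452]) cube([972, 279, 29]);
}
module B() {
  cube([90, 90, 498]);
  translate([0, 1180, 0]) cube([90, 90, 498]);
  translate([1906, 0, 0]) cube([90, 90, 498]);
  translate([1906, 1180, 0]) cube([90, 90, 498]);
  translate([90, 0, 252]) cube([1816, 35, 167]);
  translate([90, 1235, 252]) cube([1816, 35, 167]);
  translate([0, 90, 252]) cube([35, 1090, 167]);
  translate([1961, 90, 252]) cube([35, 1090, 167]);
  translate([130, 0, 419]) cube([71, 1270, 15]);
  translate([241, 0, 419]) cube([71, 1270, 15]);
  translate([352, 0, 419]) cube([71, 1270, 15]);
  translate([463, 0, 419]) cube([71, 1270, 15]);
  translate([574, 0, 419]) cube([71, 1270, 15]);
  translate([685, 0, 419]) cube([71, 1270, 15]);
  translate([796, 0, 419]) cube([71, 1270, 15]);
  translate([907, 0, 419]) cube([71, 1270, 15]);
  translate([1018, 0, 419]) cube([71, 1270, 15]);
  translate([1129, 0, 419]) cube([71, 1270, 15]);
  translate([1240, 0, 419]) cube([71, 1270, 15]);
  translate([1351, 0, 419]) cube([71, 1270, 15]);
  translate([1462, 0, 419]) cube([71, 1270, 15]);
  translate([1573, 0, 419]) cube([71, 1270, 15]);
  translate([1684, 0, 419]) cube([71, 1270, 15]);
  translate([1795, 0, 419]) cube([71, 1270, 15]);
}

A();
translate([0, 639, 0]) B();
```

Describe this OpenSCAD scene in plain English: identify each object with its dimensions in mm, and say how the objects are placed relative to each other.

A is a bookshelf 1026 mm wide overall, 279 mm deep and 1577 mm tall. The two sides are 27 mm thick vertical panels. 5 horizontal shelves of 29 mm thickness span between the inner faces of the sides; the lowest shelf sits on the floor and shelves are stacked with a clear vertical gap of 334 mm between each pair.

B is a bed frame 1996 mm long (x) by 1270 mm wide (y). Four 90×90 mm corner posts, 498 mm tall, at the corners of the footprint. Four rails of 35 mm thickness and 167 mm height run between adjacent posts with their undersides at z = 252 mm, their outer faces flush with the outside of the frame (the two x-running rails run between the posts' inner faces; the two y-running rails run between the posts' inner faces). 16 slats, each 71 mm wide (x) and 15 mm thick, lie across the top of the two x-running rails, running the full 1270 mm width of the frame in y; the slats are evenly spaced along x between the inner faces of the end posts with equal gaps (rounded down to the nearest mm) at the −x end and between each pair — any rounding remainder accumulates at the +x end.

The bed frame is on the floor beside the bookshelf on its +y side.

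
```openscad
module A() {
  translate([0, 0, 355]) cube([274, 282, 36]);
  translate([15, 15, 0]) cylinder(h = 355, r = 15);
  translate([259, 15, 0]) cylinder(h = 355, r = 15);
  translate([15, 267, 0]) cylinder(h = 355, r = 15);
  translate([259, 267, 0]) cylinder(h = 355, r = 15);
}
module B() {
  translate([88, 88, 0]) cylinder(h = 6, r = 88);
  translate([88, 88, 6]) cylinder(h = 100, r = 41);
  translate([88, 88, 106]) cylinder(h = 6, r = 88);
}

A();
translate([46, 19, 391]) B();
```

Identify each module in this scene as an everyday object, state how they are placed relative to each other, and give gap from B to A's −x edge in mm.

A is a stool. B is a spool. The spool is on top of the stool. The gap from the spool to the stool's −x edge is 46 mm.

The spool's min-x is at 46; the stool's min-x is 0; gap = 46 mm.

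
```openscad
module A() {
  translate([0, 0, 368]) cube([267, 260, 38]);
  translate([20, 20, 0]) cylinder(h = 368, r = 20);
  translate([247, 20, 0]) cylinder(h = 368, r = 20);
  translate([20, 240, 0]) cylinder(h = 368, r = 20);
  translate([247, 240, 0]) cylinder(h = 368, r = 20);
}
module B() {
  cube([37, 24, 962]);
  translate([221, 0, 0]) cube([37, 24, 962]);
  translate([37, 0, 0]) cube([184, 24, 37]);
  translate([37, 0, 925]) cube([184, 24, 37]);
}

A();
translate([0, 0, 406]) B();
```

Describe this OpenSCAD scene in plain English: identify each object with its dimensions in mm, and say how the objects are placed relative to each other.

A is a simple wooden stool: a rectangular seat 267 mm (x) by 260 mm (y), 38 mm thick, top face at z = 406 mm, on four round legs, each 40 mm in diameter. The legs rest on z = 0, each leg's axis is inset half a diameter from the nearest pair of seat edges (so the leg's bounding box is flush with the corner).

B is a rectangular picture frame lying in the x–z plane (depth along y). The opening is 184 mm wide (x) by 888 mm tall (z), surrounded by a border 37 mm wide on all four sides. The frame is 24 mm deep and is made of two full-height vertical stiles with two horizontal rails fitted between them.

The picture frame is on top of the stool.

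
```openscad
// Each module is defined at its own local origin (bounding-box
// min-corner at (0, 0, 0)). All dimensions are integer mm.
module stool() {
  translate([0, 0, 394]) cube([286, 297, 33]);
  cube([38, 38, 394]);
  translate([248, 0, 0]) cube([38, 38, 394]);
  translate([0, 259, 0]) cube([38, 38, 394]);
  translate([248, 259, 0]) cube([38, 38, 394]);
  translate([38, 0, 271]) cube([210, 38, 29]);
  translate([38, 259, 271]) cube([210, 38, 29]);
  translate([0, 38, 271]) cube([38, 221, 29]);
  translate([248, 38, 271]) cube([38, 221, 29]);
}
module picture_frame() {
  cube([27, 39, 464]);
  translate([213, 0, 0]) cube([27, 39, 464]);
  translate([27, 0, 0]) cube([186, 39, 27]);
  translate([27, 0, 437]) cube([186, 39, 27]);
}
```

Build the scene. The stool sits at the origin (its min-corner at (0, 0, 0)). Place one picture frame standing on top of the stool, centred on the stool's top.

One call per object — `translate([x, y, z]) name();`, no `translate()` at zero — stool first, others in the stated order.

stool();
translate([23, 129, 427]) picture_frame();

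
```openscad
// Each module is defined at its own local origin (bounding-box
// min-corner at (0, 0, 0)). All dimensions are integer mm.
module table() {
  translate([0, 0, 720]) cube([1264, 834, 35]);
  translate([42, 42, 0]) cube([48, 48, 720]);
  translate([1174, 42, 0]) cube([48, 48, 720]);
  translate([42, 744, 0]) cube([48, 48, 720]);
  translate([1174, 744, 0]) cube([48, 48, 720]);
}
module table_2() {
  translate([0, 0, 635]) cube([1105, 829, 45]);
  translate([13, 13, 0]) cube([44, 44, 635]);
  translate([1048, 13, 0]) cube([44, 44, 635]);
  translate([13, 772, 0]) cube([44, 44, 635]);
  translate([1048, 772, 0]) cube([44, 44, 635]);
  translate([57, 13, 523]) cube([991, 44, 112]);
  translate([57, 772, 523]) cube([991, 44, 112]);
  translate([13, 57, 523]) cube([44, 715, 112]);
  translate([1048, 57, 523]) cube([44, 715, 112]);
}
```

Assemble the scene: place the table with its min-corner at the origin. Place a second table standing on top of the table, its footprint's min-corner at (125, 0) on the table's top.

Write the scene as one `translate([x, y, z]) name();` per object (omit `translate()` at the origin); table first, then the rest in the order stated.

table();
translate([125, 0, 755]) table_2();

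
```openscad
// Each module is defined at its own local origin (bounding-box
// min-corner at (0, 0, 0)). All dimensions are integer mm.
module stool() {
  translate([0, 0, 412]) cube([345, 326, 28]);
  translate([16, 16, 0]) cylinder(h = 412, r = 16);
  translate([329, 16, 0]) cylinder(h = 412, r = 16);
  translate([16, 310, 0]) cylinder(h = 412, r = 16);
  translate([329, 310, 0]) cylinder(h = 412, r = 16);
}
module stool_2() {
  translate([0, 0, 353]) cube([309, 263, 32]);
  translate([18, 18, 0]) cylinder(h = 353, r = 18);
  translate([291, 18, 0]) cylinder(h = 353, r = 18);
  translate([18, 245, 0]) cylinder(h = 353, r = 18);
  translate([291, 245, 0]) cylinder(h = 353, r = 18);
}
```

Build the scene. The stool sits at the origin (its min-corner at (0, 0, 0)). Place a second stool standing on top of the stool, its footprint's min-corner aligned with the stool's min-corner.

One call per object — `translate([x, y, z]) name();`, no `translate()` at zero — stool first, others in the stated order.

stool();
translate([0, 0, 440]) stool_2();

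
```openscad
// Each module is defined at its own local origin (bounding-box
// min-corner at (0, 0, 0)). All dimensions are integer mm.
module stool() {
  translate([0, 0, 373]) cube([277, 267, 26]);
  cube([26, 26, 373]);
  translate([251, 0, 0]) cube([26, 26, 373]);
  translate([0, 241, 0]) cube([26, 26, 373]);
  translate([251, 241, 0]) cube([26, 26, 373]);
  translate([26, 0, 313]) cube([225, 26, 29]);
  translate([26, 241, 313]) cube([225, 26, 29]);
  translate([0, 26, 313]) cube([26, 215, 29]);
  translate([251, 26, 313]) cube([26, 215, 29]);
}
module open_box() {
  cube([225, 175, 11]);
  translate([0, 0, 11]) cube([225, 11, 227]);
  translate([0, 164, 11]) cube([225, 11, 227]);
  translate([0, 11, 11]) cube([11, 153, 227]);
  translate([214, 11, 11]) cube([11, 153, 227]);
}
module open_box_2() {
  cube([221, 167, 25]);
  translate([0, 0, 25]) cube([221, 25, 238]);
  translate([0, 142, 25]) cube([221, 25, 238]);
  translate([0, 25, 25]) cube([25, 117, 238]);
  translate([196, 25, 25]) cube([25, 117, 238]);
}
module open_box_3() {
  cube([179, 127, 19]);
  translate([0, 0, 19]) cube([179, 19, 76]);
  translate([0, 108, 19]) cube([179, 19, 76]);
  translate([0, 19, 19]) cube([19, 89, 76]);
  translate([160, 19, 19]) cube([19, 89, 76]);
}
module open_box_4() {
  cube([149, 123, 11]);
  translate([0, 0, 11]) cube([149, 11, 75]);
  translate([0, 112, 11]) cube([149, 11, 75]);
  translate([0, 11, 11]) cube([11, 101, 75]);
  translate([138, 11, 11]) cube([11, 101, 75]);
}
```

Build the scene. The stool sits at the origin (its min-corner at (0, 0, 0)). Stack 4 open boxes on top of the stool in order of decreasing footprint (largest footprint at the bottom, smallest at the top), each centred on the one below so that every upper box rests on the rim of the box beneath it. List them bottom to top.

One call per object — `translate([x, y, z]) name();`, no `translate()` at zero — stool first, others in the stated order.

stool();
translate([26, 46, 399]) open_box();
translate([28, 50, 637]) open_box_2();
translate([49, 70, 900]) open_box_3();
translate([64, 72, 995]) open_box_4();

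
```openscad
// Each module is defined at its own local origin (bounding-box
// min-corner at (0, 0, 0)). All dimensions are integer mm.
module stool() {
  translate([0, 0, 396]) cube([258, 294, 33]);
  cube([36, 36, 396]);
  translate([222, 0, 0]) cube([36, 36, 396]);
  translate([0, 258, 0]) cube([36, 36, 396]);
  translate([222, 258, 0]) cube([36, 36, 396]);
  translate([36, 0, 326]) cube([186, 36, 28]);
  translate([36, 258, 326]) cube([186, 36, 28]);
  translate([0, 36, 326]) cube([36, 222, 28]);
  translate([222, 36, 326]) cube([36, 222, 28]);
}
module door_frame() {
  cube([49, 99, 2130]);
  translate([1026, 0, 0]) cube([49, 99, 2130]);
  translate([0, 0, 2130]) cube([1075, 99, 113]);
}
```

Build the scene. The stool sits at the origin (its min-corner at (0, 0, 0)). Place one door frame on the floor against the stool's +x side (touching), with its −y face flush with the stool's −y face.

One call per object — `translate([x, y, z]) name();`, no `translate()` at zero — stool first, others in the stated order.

stool();
translate([258, 0, 0]) door_frame();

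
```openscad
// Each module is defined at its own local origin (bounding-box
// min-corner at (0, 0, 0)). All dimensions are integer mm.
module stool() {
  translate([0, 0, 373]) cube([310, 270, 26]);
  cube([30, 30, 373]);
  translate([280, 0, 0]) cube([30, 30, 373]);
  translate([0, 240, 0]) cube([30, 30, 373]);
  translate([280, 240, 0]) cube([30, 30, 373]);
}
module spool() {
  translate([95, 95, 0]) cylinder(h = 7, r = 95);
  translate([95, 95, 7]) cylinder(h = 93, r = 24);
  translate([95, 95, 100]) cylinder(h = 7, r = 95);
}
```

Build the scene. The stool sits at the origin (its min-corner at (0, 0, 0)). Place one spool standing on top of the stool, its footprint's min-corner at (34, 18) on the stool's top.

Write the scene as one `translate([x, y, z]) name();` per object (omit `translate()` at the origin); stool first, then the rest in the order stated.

stool();
translate([34, 18, 399]) spool();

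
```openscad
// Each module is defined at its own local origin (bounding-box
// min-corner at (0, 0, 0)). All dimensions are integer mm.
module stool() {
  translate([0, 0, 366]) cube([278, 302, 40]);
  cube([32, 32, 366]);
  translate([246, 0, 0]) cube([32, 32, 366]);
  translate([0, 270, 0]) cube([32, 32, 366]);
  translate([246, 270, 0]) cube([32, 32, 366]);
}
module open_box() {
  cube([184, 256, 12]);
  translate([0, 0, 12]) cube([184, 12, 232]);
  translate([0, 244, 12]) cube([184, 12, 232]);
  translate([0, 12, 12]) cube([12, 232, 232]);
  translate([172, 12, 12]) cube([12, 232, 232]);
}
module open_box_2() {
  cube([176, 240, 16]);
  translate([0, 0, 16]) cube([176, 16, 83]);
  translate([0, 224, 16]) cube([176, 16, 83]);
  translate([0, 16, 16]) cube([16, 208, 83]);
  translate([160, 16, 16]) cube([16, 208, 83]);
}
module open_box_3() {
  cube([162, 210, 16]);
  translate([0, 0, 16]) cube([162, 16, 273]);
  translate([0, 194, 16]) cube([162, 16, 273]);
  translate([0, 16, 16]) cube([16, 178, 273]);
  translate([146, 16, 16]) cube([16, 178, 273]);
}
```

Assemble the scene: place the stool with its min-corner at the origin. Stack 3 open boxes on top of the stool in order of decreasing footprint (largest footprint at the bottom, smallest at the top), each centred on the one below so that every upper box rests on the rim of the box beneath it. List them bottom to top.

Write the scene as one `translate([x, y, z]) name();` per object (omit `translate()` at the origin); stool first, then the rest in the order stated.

stool();
translate([47, 23, 406]) open_box();
translate([51, 31, 650]) open_box_2();
translate([58, 46, 749]) open_box_3();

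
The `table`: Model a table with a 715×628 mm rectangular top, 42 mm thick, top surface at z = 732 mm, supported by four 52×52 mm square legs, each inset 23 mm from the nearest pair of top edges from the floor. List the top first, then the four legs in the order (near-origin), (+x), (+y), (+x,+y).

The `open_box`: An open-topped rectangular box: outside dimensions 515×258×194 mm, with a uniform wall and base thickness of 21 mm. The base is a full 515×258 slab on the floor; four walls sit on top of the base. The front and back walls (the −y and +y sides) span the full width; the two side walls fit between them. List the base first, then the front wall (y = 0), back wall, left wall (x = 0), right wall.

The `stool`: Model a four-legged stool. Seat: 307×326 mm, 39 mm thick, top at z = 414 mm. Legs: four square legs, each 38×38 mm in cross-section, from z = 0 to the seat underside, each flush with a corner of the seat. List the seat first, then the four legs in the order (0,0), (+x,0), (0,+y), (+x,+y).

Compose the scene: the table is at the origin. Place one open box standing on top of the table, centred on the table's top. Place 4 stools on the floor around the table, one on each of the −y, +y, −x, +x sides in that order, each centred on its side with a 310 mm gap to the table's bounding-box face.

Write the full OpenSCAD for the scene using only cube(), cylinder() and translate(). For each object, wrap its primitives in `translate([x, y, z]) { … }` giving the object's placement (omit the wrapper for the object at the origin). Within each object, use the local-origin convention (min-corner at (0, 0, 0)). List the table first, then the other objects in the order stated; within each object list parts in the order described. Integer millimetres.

translate([0, 0, 690]) cube([715, 628, 42]);
translate([23, 23, 0]) cube([52, 52, 690]);
translate([640, 23, 0]) cube([52, 52, 690]);
translate([23, 553, 0]) cube([52, 52, 690]);
translate([640, 553, 0]) cube([52, 52, 690]);
translate([100, 185, 732]) {
  cube([515, 258, 21]);
  translate([0, 0, 21]) cube([515, 21, 173]);
  translate([0, 237, 21]) cube([515, 21, 173]);
  translate([0, 21, 21]) cube([21, 216, 173]);
  translate([494, 21, 21]) cube([21, 216, 173]);
}
translate([204, -636, 0]) {
  translate([0, 0, 375]) cube([307, 326, 39]);
  cube([38, 38, 375]);
  translate([269, 0, 0]) cube([38, 38, 375]);
  translate([0, 288, 0]) cube([38, 38, 375]);
  translate([269, 288, 0]) cube([38, 38, 375]);
}
translate([204, 938, 0]) {
  translate([0, 0, 375]) cube([307, 326, 39]);
  cube([38, 38, 375]);
  translate([269, 0, 0]) cube([38, 38, 375]);
  translate([0, 288, 0]) cube([38, 38, 375]);
  translate([269, 288, 0]) cube([38, 38, 375]);
}
translate([-617, 151, 0]) {
  translate([0, 0, 375]) cube([307, 326, 39]);
  cube([38, 38, 375]);
  translate([269, 0, 0]) cube([38, 38, 375]);
  translate([0, 288, 0]) cube([38, 38, 375]);
  translate([269, 288, 0]) cube([38, 38, 375]);
}
translate([1025, 151, 0]) {
  translate([0, 0, 375]) cube([307, 326, 39]);
  cube([38, 38, 375]);
  translate([269, 0, 0]) cube([38, 38, 375]);
  translate([0, 288, 0]) cube([38, 38, 375]);
  translate([269, 288, 0]) cube([38, 38, 375]);
}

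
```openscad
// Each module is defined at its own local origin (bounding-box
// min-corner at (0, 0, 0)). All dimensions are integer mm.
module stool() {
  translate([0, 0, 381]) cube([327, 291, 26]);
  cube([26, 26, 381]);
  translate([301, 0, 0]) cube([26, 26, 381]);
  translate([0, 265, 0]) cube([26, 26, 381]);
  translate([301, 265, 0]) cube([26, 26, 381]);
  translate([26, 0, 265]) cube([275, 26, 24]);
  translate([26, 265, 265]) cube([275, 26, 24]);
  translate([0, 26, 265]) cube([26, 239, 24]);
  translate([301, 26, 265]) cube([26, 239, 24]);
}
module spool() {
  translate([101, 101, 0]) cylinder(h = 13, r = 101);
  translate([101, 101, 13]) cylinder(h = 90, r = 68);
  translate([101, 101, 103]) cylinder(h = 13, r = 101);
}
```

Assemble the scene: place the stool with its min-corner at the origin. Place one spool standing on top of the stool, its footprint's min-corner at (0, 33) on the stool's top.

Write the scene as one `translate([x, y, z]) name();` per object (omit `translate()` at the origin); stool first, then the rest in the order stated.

stool();
translate([0, 33, 407]) spool();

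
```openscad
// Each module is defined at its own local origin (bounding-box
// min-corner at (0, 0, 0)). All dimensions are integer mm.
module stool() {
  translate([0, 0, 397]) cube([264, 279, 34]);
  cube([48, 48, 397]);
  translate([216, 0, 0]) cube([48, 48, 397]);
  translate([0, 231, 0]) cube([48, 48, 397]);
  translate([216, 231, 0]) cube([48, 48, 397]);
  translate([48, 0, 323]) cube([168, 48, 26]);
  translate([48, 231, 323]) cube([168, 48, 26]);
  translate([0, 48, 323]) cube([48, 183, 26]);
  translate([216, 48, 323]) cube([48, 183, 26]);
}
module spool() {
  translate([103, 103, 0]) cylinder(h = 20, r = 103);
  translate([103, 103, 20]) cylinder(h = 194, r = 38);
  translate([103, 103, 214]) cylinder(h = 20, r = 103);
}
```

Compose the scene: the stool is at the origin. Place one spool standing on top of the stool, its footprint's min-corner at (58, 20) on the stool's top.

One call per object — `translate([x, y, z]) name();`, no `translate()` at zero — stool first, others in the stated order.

stool();
translate([58, 20, 431]) spool();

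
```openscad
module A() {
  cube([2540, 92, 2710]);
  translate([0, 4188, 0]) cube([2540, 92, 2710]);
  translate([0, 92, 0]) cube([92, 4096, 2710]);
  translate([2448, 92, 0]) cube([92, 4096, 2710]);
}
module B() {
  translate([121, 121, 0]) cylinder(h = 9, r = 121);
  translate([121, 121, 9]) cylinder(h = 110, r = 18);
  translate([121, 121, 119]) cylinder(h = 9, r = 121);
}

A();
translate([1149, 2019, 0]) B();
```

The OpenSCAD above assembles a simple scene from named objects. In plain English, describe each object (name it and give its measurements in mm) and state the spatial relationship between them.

A is a box-shaped house frame (walls only): outside footprint 2540×4280 mm, wall height 2710 mm, wall thickness 92 mm. The two y-facing walls run the full x-width; the two x-facing walls fit between the inner faces of the y-facing walls.

B is a spool: two coaxial disc flanges of radius 121 mm and thickness 9 mm, joined by a core cylinder of radius 18 mm and height 110 mm. The lower flange rests on z = 0 and the three cylinders share a vertical axis.

The spool sits inside the house frame, centred.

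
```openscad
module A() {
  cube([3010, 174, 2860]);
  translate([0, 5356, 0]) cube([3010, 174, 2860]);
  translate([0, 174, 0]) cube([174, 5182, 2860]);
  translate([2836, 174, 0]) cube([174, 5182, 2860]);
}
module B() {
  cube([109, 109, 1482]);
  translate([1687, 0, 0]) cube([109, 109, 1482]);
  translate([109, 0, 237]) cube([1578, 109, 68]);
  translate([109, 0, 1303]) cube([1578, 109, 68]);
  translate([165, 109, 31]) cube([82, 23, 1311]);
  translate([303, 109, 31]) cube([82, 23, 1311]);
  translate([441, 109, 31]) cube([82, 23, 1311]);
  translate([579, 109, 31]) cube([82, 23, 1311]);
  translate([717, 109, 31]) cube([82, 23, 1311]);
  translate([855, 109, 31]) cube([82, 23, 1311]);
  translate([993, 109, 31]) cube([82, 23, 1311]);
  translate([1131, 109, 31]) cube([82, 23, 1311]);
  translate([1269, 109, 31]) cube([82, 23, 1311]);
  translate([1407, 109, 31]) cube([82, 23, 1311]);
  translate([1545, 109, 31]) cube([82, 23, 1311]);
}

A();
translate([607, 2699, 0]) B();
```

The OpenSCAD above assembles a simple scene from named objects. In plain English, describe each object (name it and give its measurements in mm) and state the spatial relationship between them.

A is the wall frame of a small rectangular building: four walls, each 2860 mm tall and 174 mm thick, enclosing a footprint 3010 mm (x) by 5530 mm (y) outside-to-outside, with no floor or roof. The front and back walls (the −y and +y sides) span the full width; the two side walls fit between them.

B is a fence section. Two 109×109 mm posts, 1482 mm tall, stand on the floor with a clear span of 1578 mm between their inner faces. Two horizontal rails of 109×68 mm section span the gap between the posts with their undersides at z = 237 mm and z = 1303 mm, flush with the posts' −y face. 11 pickets, each 82 mm wide, 23 mm thick and 1311 mm tall, are fixed to the +y face of the rails with their bottoms at z = 31 mm, evenly spaced across the span with equal gaps (rounded down to the nearest mm) at the −x end and between each pair — any rounding remainder accumulates at the +x end.

The fence section sits inside the house frame, centred.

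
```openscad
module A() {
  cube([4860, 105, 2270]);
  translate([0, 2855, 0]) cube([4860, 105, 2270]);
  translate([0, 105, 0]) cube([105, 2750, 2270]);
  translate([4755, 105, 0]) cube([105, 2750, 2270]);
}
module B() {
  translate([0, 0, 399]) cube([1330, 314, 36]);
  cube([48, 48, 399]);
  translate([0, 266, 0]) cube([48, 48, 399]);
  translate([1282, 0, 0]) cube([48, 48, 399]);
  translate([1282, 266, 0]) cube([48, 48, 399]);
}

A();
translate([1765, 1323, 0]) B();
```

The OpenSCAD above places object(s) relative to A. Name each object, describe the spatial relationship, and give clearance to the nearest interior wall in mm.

Clearances: x = 1660, y = 1218; minimum 1218 mm.

A is a house frame. B is a bench. The bench sits inside the house frame, centred. The clearance to the nearest interior wall is 1218 mm.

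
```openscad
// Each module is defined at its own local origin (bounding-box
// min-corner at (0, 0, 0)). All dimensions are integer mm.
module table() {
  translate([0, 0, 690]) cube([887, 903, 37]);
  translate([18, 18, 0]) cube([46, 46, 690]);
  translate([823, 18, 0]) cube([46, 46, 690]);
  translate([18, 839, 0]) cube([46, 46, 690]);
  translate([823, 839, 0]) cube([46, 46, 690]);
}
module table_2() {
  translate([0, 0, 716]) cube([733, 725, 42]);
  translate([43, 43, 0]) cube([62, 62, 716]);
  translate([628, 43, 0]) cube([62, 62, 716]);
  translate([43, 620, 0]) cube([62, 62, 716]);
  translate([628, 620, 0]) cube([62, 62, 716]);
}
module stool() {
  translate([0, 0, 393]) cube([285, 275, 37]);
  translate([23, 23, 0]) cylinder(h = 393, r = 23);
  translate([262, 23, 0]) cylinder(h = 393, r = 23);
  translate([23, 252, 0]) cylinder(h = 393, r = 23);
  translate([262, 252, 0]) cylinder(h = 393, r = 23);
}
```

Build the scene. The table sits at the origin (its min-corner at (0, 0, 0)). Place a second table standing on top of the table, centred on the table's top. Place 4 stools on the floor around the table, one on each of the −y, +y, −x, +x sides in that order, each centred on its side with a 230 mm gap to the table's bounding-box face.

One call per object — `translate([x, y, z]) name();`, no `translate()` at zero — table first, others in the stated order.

table();
translate([77, 89, 727]) table_2();
translate([301, -505, 0]) stool();
translate([301, 1133, 0]) stool();
translate([-515, 314, 0]) stool();
translate([1117, 314, 0]) stool();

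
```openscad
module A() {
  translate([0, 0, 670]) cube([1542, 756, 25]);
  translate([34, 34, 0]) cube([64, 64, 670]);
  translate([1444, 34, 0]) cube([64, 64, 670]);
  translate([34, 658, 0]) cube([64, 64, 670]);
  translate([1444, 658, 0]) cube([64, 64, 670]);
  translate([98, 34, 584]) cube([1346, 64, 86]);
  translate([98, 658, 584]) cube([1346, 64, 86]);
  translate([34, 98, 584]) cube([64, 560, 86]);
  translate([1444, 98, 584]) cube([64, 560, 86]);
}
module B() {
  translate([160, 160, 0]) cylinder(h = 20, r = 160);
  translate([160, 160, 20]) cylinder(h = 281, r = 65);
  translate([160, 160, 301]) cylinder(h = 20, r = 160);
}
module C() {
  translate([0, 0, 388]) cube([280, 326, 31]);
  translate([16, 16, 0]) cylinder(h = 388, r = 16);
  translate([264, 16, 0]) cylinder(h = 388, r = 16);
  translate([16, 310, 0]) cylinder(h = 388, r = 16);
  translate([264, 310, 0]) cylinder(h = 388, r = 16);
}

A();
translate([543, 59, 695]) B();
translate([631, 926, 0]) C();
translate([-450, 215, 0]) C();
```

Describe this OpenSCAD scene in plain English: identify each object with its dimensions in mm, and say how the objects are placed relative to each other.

A is a table with a 1542×756 mm rectangular top, 25 mm thick, top surface at z = 695 mm, supported by four 64×64 mm square legs, each inset 34 mm from the nearest pair of top edges, running from the floor. Four apron rails, 64 mm thick and 86 mm tall, run between adjacent legs with their top edges flush with the underside of the top and their outer faces flush with the legs' outer faces.

B is a spool: two coaxial disc flanges of radius 160 mm and thickness 20 mm, joined by a core cylinder of radius 65 mm and height 281 mm. The lower flange rests on z = 0 and the three cylinders share a vertical axis.

C is a simple wooden stool: a rectangular seat 280 mm (x) by 326 mm (y), 31 mm thick, top face at z = 419 mm, on four round legs, each 32 mm in diameter. The legs rest on z = 0, each leg's axis is inset half a diameter from the nearest pair of seat edges (so the leg's bounding box is flush with the corner).

The spool is on top of the table. Two stools sit around the table at the +y, −x sides.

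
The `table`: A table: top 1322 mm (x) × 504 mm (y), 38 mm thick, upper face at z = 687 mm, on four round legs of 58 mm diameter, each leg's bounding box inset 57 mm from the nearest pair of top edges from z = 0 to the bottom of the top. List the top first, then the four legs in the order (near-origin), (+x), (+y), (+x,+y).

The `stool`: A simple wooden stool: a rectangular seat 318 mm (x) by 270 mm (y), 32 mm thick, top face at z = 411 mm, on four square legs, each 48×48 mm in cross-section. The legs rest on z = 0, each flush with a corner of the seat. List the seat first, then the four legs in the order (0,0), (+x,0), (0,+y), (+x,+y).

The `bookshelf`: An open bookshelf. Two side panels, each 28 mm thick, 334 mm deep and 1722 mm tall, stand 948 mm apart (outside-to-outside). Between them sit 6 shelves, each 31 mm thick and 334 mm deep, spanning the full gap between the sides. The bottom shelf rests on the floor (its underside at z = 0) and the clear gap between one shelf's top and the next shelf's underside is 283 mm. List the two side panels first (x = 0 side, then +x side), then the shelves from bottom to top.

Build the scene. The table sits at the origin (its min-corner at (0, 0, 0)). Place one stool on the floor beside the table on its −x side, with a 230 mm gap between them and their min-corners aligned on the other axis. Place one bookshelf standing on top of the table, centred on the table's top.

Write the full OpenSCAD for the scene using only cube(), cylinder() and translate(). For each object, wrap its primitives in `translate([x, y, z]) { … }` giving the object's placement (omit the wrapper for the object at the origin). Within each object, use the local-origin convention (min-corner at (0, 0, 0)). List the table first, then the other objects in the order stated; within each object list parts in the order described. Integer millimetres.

translate([0, 0, 649]) cube([1322, 504, 38]);
translate([86, 86, 0]) cylinder(h = 649, r = 29);
translate([1236, 86, 0]) cylinder(h = 649, r = 29);
translate([86, 418, 0]) cylinder(h = 649, r = 29);
translate([1236, 418, 0]) cylinder(h = 649, r = 29);
translate([-548, 0, 0]) {
  translate([0, 0, 379]) cube([318, 270, 32]);
  cube([48, 48, 379]);
  translate([270, 0, 0]) cube([48, 48, 379]);
  translate([0, 222, 0]) cube([48, 48, 379]);
  translate([270, 222, 0]) cube([48, 48, 379]);
}
translate([187, 85, 687]) {
  cube([28, 334, 1722]);
  translate([920, 0, 0]) cube([28, 334, 1722]);
  translate([28, 0, 0]) cube([892, 334, 31]);
  translate([28, 0, 314]) cube([892, 334, 31]);
  translate([28, 0, 628]) cube([892, 334, 31]);
  translate([28, 0, 942]) cube([892, 334, 31]);
  translate([28, 0, 1256]) cube([892, 334, 31]);
  translate([28, 0, 1570]) cube([892, 334, 31]);
}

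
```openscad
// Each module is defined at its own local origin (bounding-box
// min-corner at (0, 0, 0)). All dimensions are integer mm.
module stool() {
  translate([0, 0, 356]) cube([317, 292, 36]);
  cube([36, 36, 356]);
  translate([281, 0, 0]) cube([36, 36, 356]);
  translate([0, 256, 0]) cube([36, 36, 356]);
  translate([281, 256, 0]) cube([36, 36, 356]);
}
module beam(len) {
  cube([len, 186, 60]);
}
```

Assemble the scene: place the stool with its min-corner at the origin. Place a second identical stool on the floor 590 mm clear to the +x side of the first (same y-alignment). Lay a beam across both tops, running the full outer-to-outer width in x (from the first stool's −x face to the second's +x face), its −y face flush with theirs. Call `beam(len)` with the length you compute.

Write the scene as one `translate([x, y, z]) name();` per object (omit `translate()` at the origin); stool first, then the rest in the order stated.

stool();
translate([907, 0, 0]) stool();
translate([0, 0, 392]) beam(1224);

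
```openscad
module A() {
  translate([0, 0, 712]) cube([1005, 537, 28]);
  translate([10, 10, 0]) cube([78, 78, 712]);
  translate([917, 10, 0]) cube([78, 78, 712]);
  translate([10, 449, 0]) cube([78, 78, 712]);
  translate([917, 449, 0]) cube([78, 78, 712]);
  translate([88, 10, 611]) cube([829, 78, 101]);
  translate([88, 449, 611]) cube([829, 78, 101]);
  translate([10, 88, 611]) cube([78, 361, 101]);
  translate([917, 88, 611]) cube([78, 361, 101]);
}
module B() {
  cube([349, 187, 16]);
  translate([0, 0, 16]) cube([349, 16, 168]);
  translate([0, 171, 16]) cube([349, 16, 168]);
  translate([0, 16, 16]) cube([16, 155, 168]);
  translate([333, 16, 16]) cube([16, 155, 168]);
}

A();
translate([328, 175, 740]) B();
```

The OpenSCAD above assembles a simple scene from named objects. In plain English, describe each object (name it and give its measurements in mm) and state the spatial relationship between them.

A is a table with a 1005×537 mm rectangular top, 28 mm thick, top surface at z = 740 mm, supported by four 78×78 mm square legs, each inset 10 mm from the nearest pair of top edges, running from the floor. Four apron rails, 78 mm thick and 101 mm tall, run between adjacent legs with their top edges flush with the underside of the top and their outer faces flush with the legs' outer faces.

B is an open-topped rectangular box: outside dimensions 349×187×184 mm, with a uniform wall and base thickness of 16 mm. The base is a full 349×187 slab on the floor; four walls sit on top of the base. The front and back walls (the −y and +y sides) span the full width; the two side walls fit between them.

The open box is on top of the table, centred.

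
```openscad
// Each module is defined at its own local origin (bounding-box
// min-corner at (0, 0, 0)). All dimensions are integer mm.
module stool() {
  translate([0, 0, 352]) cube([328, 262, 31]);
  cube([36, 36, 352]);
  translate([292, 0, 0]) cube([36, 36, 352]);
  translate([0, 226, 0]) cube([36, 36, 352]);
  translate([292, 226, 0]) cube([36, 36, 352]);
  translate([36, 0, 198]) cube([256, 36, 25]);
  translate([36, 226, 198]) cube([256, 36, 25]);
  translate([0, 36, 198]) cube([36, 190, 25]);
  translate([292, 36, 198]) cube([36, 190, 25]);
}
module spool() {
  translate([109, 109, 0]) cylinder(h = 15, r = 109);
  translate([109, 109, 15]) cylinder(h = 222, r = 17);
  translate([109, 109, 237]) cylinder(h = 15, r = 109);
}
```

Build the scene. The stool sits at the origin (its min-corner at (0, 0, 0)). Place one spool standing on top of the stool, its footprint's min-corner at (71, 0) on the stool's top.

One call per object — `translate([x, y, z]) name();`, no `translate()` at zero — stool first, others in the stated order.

stool();
translate([71, 0, 383]) spool();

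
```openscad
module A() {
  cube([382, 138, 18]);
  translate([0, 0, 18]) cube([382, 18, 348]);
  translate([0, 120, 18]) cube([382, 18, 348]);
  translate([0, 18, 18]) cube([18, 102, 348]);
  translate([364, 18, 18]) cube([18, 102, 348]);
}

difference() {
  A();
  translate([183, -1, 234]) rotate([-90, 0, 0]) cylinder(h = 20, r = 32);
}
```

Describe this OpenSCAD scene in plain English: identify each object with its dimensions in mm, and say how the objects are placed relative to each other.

A is an open storage box with external size 382×138×366 mm and wall thickness 18 mm (the base is also 18 mm thick). The base covers the whole footprint; the four walls stand on the base, with the y-facing walls full-width and the x-facing walls fitting between their inner faces.

The open box has a circular hole of radius 32 mm through its front wall, centred at (x = 183, z = 234).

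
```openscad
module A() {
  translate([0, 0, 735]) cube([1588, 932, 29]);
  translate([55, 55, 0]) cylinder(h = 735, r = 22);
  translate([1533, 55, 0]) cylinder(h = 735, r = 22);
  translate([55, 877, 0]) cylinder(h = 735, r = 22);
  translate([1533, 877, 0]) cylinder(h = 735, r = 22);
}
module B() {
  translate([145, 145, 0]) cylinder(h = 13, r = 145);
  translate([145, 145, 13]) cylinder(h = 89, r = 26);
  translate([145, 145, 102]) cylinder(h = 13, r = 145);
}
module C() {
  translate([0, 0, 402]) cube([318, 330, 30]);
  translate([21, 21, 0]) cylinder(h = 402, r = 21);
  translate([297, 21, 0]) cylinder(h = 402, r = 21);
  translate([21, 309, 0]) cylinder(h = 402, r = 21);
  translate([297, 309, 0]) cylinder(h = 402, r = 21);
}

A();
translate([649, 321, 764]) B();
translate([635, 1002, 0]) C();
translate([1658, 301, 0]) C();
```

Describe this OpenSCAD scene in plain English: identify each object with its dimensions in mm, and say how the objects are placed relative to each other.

A is a table with a 1588×932 mm rectangular top, 29 mm thick, top surface at z = 764 mm, supported by four round legs of 44 mm diameter, each leg's bounding box inset 33 mm from the nearest pair of top edges, running from the floor.

B is a spool: two coaxial disc flanges of radius 145 mm and thickness 13 mm, joined by a core cylinder of radius 26 mm and height 89 mm. The lower flange rests on z = 0 and the three cylinders share a vertical axis.

C is a simple wooden stool: a rectangular seat 318 mm (x) by 330 mm (y), 30 mm thick, top face at z = 432 mm, on four round legs, each 42 mm in diameter. The legs rest on z = 0, each leg's axis is inset half a diameter from the nearest pair of seat edges (so the leg's bounding box is flush with the corner).

The spool is on top of the table, centred. Two stools sit around the table at the +y, +x sides.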